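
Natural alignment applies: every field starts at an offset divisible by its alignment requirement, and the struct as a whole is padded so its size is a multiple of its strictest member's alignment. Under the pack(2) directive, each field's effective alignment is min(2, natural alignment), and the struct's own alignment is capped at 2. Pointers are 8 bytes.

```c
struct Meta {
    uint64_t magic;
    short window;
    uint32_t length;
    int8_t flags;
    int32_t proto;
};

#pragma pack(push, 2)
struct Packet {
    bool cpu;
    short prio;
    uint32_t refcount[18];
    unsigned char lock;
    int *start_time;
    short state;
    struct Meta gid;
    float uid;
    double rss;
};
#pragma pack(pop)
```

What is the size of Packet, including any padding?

Meta: magic at 0 (size 8, align 8) → ends 8; window at 8 (size 2, align 2) → ends 10; pad 2 to align 4 for length; length at 12 (size 4, align 4) → ends 16; flags at 16 (size 1, align 1) → ends 17; pad 3 to align 4 for proto; proto at 20 (size 4, align 4) → ends 24; total 24 bytes, alignment 8
cpu at 0 (size 1, align 1) → ends 1
pad 1 to align 2 for prio
prio at 2 (size 2, align 2) → ends 4
refcount at 4 (size 72, align 2) → ends 76
lock at 76 (size 1, align 1) → ends 77
pad 1 to align 2 for start_time
start_time at 78 (size 8, align 2) → ends 86
state at 86 (size 2, align 2) → ends 88
gid at 88 (size 24, align 2) → ends 112
uid at 112 (size 4, align 2) → ends 116
rss at 116 (size 8, align 2) → ends 124
total 124 bytes, alignment 2

124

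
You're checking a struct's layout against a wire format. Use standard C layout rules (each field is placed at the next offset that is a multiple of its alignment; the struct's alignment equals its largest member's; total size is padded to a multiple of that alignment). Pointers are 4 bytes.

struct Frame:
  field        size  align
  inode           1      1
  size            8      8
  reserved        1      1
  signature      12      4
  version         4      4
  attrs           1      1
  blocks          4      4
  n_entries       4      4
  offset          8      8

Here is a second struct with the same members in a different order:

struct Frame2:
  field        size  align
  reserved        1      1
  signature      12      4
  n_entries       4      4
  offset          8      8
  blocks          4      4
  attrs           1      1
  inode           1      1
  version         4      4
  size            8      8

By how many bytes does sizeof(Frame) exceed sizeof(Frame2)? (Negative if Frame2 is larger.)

inode at 0 (size 1, align 1) → ends 1
pad 7 to align 8 for size
size at 8 (size 8, align 8) → ends 16
reserved at 16 (size 1, align 1) → ends 17
pad 3 to align 4 for signature
signature at 20 (size 12, align 4) → ends 32
version at 32 (size 4, align 4) → ends 36
attrs at 36 (size 1, align 1) → ends 37
pad 3 to align 4 for blocks
blocks at 40 (size 4, align 4) → ends 44
n_entries at 44 (size 4, align 4) → ends 48
offset at 48 (size 8, align 8) → ends 56
total 56 bytes, alignment 8
— Frame2 —
reserved at 0 (size 1, align 1) → ends 1
pad 3 to align 4 for signature
signature at 4 (size 12, align 4) → ends 16
n_entries at 16 (size 4, align 4) → ends 20
pad 4 to align 8 for offset
offset at 24 (size 8, align 8) → ends 32
blocks at 32 (size 4, align 4) → ends 36
attrs at 36 (size 1, align 1) → ends 37
inode at 37 (size 1, align 1) → ends 38
pad 2 to align 4 for version
version at 40 (size 4, align 4) → ends 44
pad 4 to align 8 for size
size at 48 (size 8, align 8) → ends 56
total 56 bytes, alignment 8
56 − 56 = 0

0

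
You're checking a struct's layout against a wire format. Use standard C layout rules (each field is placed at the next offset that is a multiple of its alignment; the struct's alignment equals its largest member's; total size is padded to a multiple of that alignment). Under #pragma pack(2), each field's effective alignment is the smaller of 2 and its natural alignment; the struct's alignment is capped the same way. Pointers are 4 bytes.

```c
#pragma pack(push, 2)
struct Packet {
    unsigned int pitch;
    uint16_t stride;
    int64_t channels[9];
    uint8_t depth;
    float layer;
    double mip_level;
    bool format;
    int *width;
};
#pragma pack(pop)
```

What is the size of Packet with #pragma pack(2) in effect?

98

pitch at 0 (size 4, align 2) → ends 4
stride at 4 (size 2, align 2) → ends 6
channels at 6 (size 72, align 2) → ends 78
depth at 78 (size 1, align 1) → ends 79
pad 1 to align 2 for layer
layer at 80 (size 4, align 2) → ends 84
mip_level at 84 (size 8, align 2) → ends 92
format at 92 (size 1, align 1) → ends 93
pad 1 to align 2 for width
width at 94 (size 4, align 2) → ends 98
total 98 bytes, alignment 2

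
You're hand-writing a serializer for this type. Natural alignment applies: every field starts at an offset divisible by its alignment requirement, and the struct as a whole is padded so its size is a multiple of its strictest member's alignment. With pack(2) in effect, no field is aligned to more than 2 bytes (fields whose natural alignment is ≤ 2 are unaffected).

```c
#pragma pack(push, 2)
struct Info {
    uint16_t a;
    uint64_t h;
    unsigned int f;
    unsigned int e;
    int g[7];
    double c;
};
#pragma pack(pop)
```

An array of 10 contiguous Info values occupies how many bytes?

540

a at 0 (size 2, align 2) → ends 2
h at 2 (size 8, align 2) → ends 10
f at 10 (size 4, align 2) → ends 14
e at 14 (size 4, align 2) → ends 18
g at 18 (size 28, align 2) → ends 46
c at 46 (size 8, align 2) → ends 54
total 54 bytes, alignment 2
array of 10: 10 × 54 = 540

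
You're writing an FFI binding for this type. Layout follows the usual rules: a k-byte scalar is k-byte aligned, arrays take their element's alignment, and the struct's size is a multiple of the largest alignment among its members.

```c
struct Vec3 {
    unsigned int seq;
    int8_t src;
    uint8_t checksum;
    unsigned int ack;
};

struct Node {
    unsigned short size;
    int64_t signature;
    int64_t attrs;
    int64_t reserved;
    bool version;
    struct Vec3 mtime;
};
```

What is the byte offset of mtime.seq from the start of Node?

Vec3: @0: seq [4B, align 4] → 4; @4: src [1B, align 1] → 5; @5: checksum [1B, align 1] → 6; +2 pad (align 4); @8: ack [4B, align 4] → 12; size 12, align 4
@0: size [2B, align 2] → 2
+6 pad (align 8)
@8: signature [8B, align 8] → 16
@16: attrs [8B, align 8] → 24
@24: reserved [8B, align 8] → 32
@32: version [1B, align 1] → 33
+3 pad (align 4)
@36: mtime [12B, align 4] → 48
within Vec3: seq at 0
36 + 0 = 36

36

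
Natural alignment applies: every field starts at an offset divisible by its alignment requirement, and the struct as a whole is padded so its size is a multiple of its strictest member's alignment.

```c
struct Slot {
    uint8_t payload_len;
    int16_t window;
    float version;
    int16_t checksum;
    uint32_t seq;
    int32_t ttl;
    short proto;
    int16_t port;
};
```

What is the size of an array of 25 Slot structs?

600

payload_len at 0 (size 1, align 1) → ends 1
pad 1 to align 2 for window
window at 2 (size 2, align 2) → ends 4
version at 4 (size 4, align 4) → ends 8
checksum at 8 (size 2, align 2) → ends 10
pad 2 to align 4 for seq
seq at 12 (size 4, align 4) → ends 16
ttl at 16 (size 4, align 4) → ends 20
proto at 20 (size 2, align 2) → ends 22
port at 22 (size 2, align 2) → ends 24
total 24 bytes, alignment 4
array of 25: 25 × 24 = 600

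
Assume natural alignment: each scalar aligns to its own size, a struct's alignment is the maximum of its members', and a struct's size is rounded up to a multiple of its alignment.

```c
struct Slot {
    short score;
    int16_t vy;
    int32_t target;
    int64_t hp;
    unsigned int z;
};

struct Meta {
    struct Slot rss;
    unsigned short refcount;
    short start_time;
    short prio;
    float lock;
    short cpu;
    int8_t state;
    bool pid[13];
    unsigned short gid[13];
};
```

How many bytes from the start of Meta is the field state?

Slot: @0: score [2B, align 2] → 2; @2: vy [2B, align 2] → 4; @4: target [4B, align 4] → 8; @8: hp [8B, align 8] → 16; @16: z [4B, align 4] → 20; +4 tail pad (align 8); size 24, align 8
@0: rss [24B, align 8] → 24
@24: refcount [2B, align 2] → 26
@26: start_time [2B, align 2] → 28
@28: prio [2B, align 2] → 30
+2 pad (align 4)
@32: lock [4B, align 4] → 36
@36: cpu [2B, align 2] → 38
@38: state [1B, align 1] → 39

38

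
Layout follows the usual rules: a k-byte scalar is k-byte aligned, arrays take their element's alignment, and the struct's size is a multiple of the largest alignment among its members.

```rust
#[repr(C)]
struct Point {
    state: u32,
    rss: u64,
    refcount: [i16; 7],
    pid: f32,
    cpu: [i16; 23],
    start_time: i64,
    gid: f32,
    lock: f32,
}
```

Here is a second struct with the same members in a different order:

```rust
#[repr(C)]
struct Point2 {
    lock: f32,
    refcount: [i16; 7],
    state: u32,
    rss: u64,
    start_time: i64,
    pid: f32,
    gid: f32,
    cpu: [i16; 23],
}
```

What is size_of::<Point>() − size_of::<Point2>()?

state at 0 (size 4, align 4) → ends 4
pad 4 to align 8 for rss
rss at 8 (size 8, align 8) → ends 16
refcount at 16 (size 14, align 2) → ends 30
pad 2 to align 4 for pid
pid at 32 (size 4, align 4) → ends 36
cpu at 36 (size 46, align 2) → ends 82
pad 6 to align 8 for start_time
start_time at 88 (size 8, align 8) → ends 96
gid at 96 (size 4, align 4) → ends 100
lock at 100 (size 4, align 4) → ends 104
total 104 bytes, alignment 8
— Point2 —
lock at 0 (size 4, align 4) → ends 4
refcount at 4 (size 14, align 2) → ends 18
pad 2 to align 4 for state
state at 20 (size 4, align 4) → ends 24
rss at 24 (size 8, align 8) → ends 32
start_time at 32 (size 8, align 8) → ends 40
pid at 40 (size 4, align 4) → ends 44
gid at 44 (size 4, align 4) → ends 48
cpu at 48 (size 46, align 2) → ends 94
tail pad 2 to reach multiple of 8
total 96 bytes, alignment 8
104 − 96 = 8

8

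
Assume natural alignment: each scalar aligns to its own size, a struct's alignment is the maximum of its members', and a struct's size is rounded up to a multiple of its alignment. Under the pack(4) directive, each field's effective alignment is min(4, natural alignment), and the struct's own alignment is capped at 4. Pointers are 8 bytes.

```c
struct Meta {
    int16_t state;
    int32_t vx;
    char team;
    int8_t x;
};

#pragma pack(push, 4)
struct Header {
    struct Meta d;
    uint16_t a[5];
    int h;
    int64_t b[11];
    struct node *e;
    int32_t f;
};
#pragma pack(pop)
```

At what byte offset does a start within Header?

Meta: 0..2  state  (2B, 2-aligned); 2..4  -- padding (2B); 4..8  vx  (4B, 4-aligned); 8..9  team  (1B, 1-aligned); 9..10  x  (1B, 1-aligned); 10..12  -- tail padding (2B); sizeof = 12, alignof = 4
0..12  d  (12B, 4-aligned)
12..22  a  (10B, 2-aligned)

12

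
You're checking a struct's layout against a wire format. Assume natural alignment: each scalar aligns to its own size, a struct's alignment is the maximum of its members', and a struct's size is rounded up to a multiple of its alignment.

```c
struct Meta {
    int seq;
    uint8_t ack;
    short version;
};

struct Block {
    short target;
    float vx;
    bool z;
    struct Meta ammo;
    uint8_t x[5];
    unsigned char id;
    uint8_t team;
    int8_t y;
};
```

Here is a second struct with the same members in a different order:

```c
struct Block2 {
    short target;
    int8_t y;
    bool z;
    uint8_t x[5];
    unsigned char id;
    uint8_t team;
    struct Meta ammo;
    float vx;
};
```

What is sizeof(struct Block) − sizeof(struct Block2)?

4

Meta: seq at 0 (size 4, align 4) → ends 4; ack at 4 (size 1, align 1) → ends 5; pad 1 to align 2 for version; version at 6 (size 2, align 2) → ends 8; total 8 bytes, alignment 4
target at 0 (size 2, align 2) → ends 2
pad 2 to align 4 for vx
vx at 4 (size 4, align 4) → ends 8
z at 8 (size 1, align 1) → ends 9
pad 3 to align 4 for ammo
ammo at 12 (size 8, align 4) → ends 20
x at 20 (size 5, align 1) → ends 25
id at 25 (size 1, align 1) → ends 26
team at 26 (size 1, align 1) → ends 27
y at 27 (size 1, align 1) → ends 28
total 28 bytes, alignment 4
— Block2 —
target at 0 (size 2, align 2) → ends 2
y at 2 (size 1, align 1) → ends 3
z at 3 (size 1, align 1) → ends 4
x at 4 (size 5, align 1) → ends 9
id at 9 (size 1, align 1) → ends 10
team at 10 (size 1, align 1) → ends 11
pad 1 to align 4 for ammo
ammo at 12 (size 8, align 4) → ends 20
vx at 20 (size 4, align 4) → ends 24
total 24 bytes, alignment 4
28 − 24 = 4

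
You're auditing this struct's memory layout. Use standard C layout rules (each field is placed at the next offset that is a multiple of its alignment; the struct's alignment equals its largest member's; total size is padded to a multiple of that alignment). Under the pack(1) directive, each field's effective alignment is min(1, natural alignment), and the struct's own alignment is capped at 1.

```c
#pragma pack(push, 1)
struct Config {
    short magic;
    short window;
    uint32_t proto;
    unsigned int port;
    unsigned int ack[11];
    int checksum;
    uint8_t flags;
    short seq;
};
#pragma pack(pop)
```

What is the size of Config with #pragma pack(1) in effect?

magic at 0 (size 2, align 1) → ends 2
window at 2 (size 2, align 1) → ends 4
proto at 4 (size 4, align 1) → ends 8
port at 8 (size 4, align 1) → ends 12
ack at 12 (size 44, align 1) → ends 56
checksum at 56 (size 4, align 1) → ends 60
flags at 60 (size 1, align 1) → ends 61
seq at 61 (size 2, align 1) → ends 63
total 63 bytes, alignment 1

63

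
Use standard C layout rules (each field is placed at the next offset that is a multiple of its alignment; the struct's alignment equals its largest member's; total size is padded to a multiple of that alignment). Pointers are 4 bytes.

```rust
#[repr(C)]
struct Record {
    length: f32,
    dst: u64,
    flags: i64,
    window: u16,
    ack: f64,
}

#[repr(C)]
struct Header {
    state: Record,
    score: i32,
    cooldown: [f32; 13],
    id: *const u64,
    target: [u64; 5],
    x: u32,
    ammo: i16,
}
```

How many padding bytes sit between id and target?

Record: @0: length [4B, align 4] → 4; +4 pad (align 8); @8: dst [8B, align 8] → 16; @16: flags [8B, align 8] → 24; @24: window [2B, align 2] → 26; +6 pad (align 8); @32: ack [8B, align 8] → 40; size 40, align 8
@0: state [40B, align 8] → 40
@40: score [4B, align 4] → 44
@44: cooldown [52B, align 4] → 96
@96: id [4B, align 4] → 100
+4 pad (align 8)
@104: target [40B, align 8] → 144

4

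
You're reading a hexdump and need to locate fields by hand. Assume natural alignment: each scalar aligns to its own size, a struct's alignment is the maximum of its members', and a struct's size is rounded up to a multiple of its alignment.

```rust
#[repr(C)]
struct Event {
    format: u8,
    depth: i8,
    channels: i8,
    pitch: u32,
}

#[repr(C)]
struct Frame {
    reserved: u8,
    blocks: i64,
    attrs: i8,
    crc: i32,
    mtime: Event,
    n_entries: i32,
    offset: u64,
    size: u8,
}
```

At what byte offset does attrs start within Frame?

16

Event: format at 0 (size 1, align 1) → ends 1; depth at 1 (size 1, align 1) → ends 2; channels at 2 (size 1, align 1) → ends 3; pad 1 to align 4 for pitch; pitch at 4 (size 4, align 4) → ends 8; total 8 bytes, alignment 4
reserved at 0 (size 1, align 1) → ends 1
pad 7 to align 8 for blocks
blocks at 8 (size 8, align 8) → ends 16
attrs at 16 (size 1, align 1) → ends 17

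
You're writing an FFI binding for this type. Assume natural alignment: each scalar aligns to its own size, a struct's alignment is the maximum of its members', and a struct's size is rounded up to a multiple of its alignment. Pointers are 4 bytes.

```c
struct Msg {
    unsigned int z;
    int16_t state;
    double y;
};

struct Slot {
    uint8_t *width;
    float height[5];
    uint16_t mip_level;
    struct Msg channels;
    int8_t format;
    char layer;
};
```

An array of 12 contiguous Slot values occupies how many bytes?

Msg: 0..4  z  (4B, 4-aligned); 4..6  state  (2B, 2-aligned); 6..8  -- padding (2B); 8..16  y  (8B, 8-aligned); sizeof = 16, alignof = 8
0..4  width  (4B, 4-aligned)
4..24  height  (20B, 4-aligned)
24..26  mip_level  (2B, 2-aligned)
26..32  -- padding (6B)
32..48  channels  (16B, 8-aligned)
48..49  format  (1B, 1-aligned)
49..50  layer  (1B, 1-aligned)
50..56  -- tail padding (6B)
sizeof = 56, alignof = 8
array of 12: 12 × 56 = 672

672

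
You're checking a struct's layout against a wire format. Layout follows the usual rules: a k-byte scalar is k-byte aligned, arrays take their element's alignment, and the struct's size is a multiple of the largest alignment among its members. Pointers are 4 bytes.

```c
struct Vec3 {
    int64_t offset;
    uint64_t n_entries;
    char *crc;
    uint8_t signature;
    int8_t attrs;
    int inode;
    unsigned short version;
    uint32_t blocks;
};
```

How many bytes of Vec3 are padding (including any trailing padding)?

8

@0: offset [8B, align 8] → 8
@8: n_entries [8B, align 8] → 16
@16: crc [4B, align 4] → 20
@20: signature [1B, align 1] → 21
@21: attrs [1B, align 1] → 22
+2 pad (align 4)
@24: inode [4B, align 4] → 28
@28: version [2B, align 2] → 30
+2 pad (align 4)
@32: blocks [4B, align 4] → 36
+4 tail pad (align 8)
size 40, align 8
data bytes 32, size 40 → padding 8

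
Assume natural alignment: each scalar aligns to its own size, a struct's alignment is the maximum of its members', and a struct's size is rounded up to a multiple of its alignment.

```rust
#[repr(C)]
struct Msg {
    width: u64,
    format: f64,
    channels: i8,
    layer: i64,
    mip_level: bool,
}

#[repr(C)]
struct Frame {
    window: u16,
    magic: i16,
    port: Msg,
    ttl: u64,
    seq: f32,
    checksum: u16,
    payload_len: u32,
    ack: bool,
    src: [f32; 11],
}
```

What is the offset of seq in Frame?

Msg: width at 0 (size 8, align 8) → ends 8; format at 8 (size 8, align 8) → ends 16; channels at 16 (size 1, align 1) → ends 17; pad 7 to align 8 for layer; layer at 24 (size 8, align 8) → ends 32; mip_level at 32 (size 1, align 1) → ends 33; tail pad 7 to reach multiple of 8; total 40 bytes, alignment 8
window at 0 (size 2, align 2) → ends 2
magic at 2 (size 2, align 2) → ends 4
pad 4 to align 8 for port
port at 8 (size 40, align 8) → ends 48
ttl at 48 (size 8, align 8) → ends 56
seq at 56 (size 4, align 4) → ends 60

56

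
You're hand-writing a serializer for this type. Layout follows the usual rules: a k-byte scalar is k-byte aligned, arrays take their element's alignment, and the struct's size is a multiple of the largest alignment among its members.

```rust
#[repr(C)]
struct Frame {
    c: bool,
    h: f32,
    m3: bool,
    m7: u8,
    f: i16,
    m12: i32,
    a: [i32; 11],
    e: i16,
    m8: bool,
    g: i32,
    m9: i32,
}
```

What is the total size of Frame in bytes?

72 bytes

0..1  c  (1B, 1-aligned)
1..4  -- padding (3B)
4..8  h  (4B, 4-aligned)
8..9  m3  (1B, 1-aligned)
9..10  m7  (1B, 1-aligned)
10..12  f  (2B, 2-aligned)
12..16  m12  (4B, 4-aligned)
16..60  a  (44B, 4-aligned)
60..62  e  (2B, 2-aligned)
62..63  m8  (1B, 1-aligned)
63..64  -- padding (1B)
64..68  g  (4B, 4-aligned)
68..72  m9  (4B, 4-aligned)
sizeof = 72, alignof = 4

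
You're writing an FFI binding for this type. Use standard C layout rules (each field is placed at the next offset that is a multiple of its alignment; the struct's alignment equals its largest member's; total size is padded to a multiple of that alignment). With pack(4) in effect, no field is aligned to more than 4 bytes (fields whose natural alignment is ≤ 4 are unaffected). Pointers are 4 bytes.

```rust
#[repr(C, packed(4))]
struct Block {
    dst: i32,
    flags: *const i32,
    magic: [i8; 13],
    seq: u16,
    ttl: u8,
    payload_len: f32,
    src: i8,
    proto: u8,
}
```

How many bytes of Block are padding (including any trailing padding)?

6

dst at 0 (size 4, align 4) → ends 4
flags at 4 (size 4, align 4) → ends 8
magic at 8 (size 13, align 1) → ends 21
pad 1 to align 2 for seq
seq at 22 (size 2, align 2) → ends 24
ttl at 24 (size 1, align 1) → ends 25
pad 3 to align 4 for payload_len
payload_len at 28 (size 4, align 4) → ends 32
src at 32 (size 1, align 1) → ends 33
proto at 33 (size 1, align 1) → ends 34
tail pad 2 to reach multiple of 4
total 36 bytes, alignment 4
data bytes 30, size 36 → padding 6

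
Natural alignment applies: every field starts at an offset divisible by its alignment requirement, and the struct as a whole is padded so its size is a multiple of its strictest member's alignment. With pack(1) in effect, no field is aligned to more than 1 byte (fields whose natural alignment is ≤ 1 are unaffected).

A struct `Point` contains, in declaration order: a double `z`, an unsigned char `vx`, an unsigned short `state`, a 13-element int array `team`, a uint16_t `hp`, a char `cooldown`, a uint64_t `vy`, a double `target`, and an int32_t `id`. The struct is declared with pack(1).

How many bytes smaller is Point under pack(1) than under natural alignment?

10

natural layout:
  z at 0 (size 8, align 8) → ends 8
  vx at 8 (size 1, align 1) → ends 9
  pad 1 to align 2 for state
  state at 10 (size 2, align 2) → ends 12
  team at 12 (size 52, align 4) → ends 64
  hp at 64 (size 2, align 2) → ends 66
  cooldown at 66 (size 1, align 1) → ends 67
  pad 5 to align 8 for vy
  vy at 72 (size 8, align 8) → ends 80
  target at 80 (size 8, align 8) → ends 88
  id at 88 (size 4, align 4) → ends 92
  tail pad 4 to reach multiple of 8
  total 96 bytes, alignment 8
packed(1) layout:
  z at 0 (size 8, align 1) → ends 8
  vx at 8 (size 1, align 1) → ends 9
  state at 9 (size 2, align 1) → ends 11
  team at 11 (size 52, align 1) → ends 63
  hp at 63 (size 2, align 1) → ends 65
  cooldown at 65 (size 1, align 1) → ends 66
  vy at 66 (size 8, align 1) → ends 74
  target at 74 (size 8, align 1) → ends 82
  id at 82 (size 4, align 1) → ends 86
  total 86 bytes, alignment 1
96 − 86 = 10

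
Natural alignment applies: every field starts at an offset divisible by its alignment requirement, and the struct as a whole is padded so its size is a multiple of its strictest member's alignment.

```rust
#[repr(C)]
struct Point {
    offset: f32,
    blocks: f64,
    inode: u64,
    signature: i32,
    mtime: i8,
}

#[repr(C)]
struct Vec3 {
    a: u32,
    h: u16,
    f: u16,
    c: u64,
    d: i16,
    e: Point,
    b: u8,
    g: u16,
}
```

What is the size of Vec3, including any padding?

Point: offset at 0 (size 4, align 4) → ends 4; pad 4 to align 8 for blocks; blocks at 8 (size 8, align 8) → ends 16; inode at 16 (size 8, align 8) → ends 24; signature at 24 (size 4, align 4) → ends 28; mtime at 28 (size 1, align 1) → ends 29; tail pad 3 to reach multiple of 8; total 32 bytes, alignment 8
a at 0 (size 4, align 4) → ends 4
h at 4 (size 2, align 2) → ends 6
f at 6 (size 2, align 2) → ends 8
c at 8 (size 8, align 8) → ends 16
d at 16 (size 2, align 2) → ends 18
pad 6 to align 8 for e
e at 24 (size 32, align 8) → ends 56
b at 56 (size 1, align 1) → ends 57
pad 1 to align 2 for g
g at 58 (size 2, align 2) → ends 60
tail pad 4 to reach multiple of 8
total 64 bytes, alignment 8

64 bytes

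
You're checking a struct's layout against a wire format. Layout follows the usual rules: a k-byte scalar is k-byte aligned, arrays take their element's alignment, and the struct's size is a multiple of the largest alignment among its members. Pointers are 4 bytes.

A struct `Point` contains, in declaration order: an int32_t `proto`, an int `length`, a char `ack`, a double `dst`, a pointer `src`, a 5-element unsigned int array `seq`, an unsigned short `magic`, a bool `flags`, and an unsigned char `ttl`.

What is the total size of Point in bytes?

56

0..4  proto  (4B, 4-aligned)
4..8  length  (4B, 4-aligned)
8..9  ack  (1B, 1-aligned)
9..16  -- padding (7B)
16..24  dst  (8B, 8-aligned)
24..28  src  (4B, 4-aligned)
28..48  seq  (20B, 4-aligned)
48..50  magic  (2B, 2-aligned)
50..51  flags  (1B, 1-aligned)
51..52  ttl  (1B, 1-aligned)
52..56  -- tail padding (4B)
sizeof = 56, alignof = 8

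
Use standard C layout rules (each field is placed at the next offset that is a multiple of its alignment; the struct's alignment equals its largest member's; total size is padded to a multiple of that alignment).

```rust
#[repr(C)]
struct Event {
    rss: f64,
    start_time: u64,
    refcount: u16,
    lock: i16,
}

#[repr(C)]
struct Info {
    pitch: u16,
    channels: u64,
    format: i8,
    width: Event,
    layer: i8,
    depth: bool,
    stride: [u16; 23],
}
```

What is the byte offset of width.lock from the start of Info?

Event: rss at 0 (size 8, align 8) → ends 8; start_time at 8 (size 8, align 8) → ends 16; refcount at 16 (size 2, align 2) → ends 18; lock at 18 (size 2, align 2) → ends 20; tail pad 4 to reach multiple of 8; total 24 bytes, alignment 8
pitch at 0 (size 2, align 2) → ends 2
pad 6 to align 8 for channels
channels at 8 (size 8, align 8) → ends 16
format at 16 (size 1, align 1) → ends 17
pad 7 to align 8 for width
width at 24 (size 24, align 8) → ends 48
within Event: lock at 18
24 + 18 = 42

42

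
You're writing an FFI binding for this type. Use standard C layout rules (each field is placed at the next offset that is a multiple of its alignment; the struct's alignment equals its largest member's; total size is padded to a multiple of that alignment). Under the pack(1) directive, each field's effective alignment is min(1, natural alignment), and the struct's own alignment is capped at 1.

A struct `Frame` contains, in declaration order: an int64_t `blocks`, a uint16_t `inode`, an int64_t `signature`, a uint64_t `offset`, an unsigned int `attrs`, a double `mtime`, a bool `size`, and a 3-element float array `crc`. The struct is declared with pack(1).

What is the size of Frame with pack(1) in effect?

@0: blocks [8B, align 1] → 8
@8: inode [2B, align 1] → 10
@10: signature [8B, align 1] → 18
@18: offset [8B, align 1] → 26
@26: attrs [4B, align 1] → 30
@30: mtime [8B, align 1] → 38
@38: size [1B, align 1] → 39
@39: crc [12B, align 1] → 51
size 51, align 1

51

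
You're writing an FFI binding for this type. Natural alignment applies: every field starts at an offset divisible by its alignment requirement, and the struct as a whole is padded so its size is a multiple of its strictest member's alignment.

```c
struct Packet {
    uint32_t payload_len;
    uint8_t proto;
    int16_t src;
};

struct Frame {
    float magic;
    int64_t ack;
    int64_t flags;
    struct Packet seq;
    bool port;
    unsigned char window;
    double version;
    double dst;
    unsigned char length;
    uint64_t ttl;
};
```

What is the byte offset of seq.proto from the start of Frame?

28

Packet: @0: payload_len [4B, align 4] → 4; @4: proto [1B, align 1] → 5; +1 pad (align 2); @6: src [2B, align 2] → 8; size 8, align 4
@0: magic [4B, align 4] → 4
+4 pad (align 8)
@8: ack [8B, align 8] → 16
@16: flags [8B, align 8] → 24
@24: seq [8B, align 4] → 32
within Packet: proto at 4
24 + 4 = 28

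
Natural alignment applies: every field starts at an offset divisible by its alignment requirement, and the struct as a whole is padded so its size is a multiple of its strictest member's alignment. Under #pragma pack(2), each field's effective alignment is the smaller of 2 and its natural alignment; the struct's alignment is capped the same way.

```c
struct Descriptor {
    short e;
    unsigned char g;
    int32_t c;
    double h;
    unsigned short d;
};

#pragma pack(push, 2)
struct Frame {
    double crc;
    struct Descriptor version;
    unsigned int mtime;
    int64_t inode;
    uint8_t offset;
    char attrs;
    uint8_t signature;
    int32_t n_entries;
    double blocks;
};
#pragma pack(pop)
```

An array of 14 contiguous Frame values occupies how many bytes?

Descriptor: e at 0 (size 2, align 2) → ends 2; g at 2 (size 1, align 1) → ends 3; pad 1 to align 4 for c; c at 4 (size 4, align 4) → ends 8; h at 8 (size 8, align 8) → ends 16; d at 16 (size 2, align 2) → ends 18; tail pad 6 to reach multiple of 8; total 24 bytes, alignment 8
crc at 0 (size 8, align 2) → ends 8
version at 8 (size 24, align 2) → ends 32
mtime at 32 (size 4, align 2) → ends 36
inode at 36 (size 8, align 2) → ends 44
offset at 44 (size 1, align 1) → ends 45
attrs at 45 (size 1, align 1) → ends 46
signature at 46 (size 1, align 1) → ends 47
pad 1 to align 2 for n_entries
n_entries at 48 (size 4, align 2) → ends 52
blocks at 52 (size 8, align 2) → ends 60
total 60 bytes, alignment 2
array of 14: 14 × 60 = 840

840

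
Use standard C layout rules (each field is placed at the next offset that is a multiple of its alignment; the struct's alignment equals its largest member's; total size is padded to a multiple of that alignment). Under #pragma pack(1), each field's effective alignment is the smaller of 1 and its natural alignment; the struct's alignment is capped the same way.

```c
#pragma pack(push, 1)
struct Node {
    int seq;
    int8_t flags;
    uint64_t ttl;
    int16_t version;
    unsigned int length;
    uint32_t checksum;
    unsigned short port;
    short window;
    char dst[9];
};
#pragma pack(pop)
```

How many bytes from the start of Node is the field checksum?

@0: seq [4B, align 1] → 4
@4: flags [1B, align 1] → 5
@5: ttl [8B, align 1] → 13
@13: version [2B, align 1] → 15
@15: length [4B, align 1] → 19
@19: checksum [4B, align 1] → 23

19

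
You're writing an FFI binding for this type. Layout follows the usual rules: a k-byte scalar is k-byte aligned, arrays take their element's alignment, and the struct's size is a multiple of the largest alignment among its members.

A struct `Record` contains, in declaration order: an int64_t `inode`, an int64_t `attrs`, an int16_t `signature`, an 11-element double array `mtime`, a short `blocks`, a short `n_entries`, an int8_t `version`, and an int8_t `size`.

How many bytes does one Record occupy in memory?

120 bytes

@0: inode [8B, align 8] → 8
@8: attrs [8B, align 8] → 16
@16: signature [2B, align 2] → 18
+6 pad (align 8)
@24: mtime [88B, align 8] → 112
@112: blocks [2B, align 2] → 114
@114: n_entries [2B, align 2] → 116
@116: version [1B, align 1] → 117
@117: size [1B, align 1] → 118
+2 tail pad (align 8)
size 120, align 8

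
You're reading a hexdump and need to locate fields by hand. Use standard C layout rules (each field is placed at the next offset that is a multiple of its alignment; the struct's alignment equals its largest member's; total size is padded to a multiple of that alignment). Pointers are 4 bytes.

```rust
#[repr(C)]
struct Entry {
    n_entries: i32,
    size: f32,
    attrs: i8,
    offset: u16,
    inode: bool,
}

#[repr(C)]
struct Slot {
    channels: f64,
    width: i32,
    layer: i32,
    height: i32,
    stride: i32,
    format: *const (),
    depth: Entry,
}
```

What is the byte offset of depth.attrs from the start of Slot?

Entry: 0..4  n_entries  (4B, 4-aligned); 4..8  size  (4B, 4-aligned); 8..9  attrs  (1B, 1-aligned); 9..10  -- padding (1B); 10..12  offset  (2B, 2-aligned); 12..13  inode  (1B, 1-aligned); 13..16  -- tail padding (3B); sizeof = 16, alignof = 4
0..8  channels  (8B, 8-aligned)
8..12  width  (4B, 4-aligned)
12..16  layer  (4B, 4-aligned)
16..20  height  (4B, 4-aligned)
20..24  stride  (4B, 4-aligned)
24..28  format  (4B, 4-aligned)
28..44  depth  (16B, 4-aligned)
within Entry: attrs at 8
28 + 8 = 36

36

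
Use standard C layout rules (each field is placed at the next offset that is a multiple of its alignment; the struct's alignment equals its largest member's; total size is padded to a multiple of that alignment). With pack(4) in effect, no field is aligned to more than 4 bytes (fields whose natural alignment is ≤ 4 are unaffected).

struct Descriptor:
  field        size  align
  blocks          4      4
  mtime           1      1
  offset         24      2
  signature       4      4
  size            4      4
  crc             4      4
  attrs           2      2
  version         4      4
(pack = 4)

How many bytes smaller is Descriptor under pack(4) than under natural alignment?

natural layout:
  blocks at 0 (size 4, align 4) → ends 4
  mtime at 4 (size 1, align 1) → ends 5
  pad 1 to align 2 for offset
  offset at 6 (size 24, align 2) → ends 30
  pad 2 to align 4 for signature
  signature at 32 (size 4, align 4) → ends 36
  size at 36 (size 4, align 4) → ends 40
  crc at 40 (size 4, align 4) → ends 44
  attrs at 44 (size 2, align 2) → ends 46
  pad 2 to align 4 for version
  version at 48 (size 4, align 4) → ends 52
  total 52 bytes, alignment 4
packed(4) layout:
  blocks at 0 (size 4, align 4) → ends 4
  mtime at 4 (size 1, align 1) → ends 5
  pad 1 to align 2 for offset
  offset at 6 (size 24, align 2) → ends 30
  pad 2 to align 4 for signature
  signature at 32 (size 4, align 4) → ends 36
  size at 36 (size 4, align 4) → ends 40
  crc at 40 (size 4, align 4) → ends 44
  attrs at 44 (size 2, align 2) → ends 46
  pad 2 to align 4 for version
  version at 48 (size 4, align 4) → ends 52
  total 52 bytes, alignment 4
52 − 52 = 0

0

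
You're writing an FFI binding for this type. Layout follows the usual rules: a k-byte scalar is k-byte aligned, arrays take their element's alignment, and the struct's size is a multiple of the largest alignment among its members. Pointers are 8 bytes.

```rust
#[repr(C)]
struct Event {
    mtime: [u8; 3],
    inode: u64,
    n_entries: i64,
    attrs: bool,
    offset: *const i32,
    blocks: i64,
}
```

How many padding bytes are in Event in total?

12

0..3  mtime  (3B, 1-aligned)
3..8  -- padding (5B)
8..16  inode  (8B, 8-aligned)
16..24  n_entries  (8B, 8-aligned)
24..25  attrs  (1B, 1-aligned)
25..32  -- padding (7B)
32..40  offset  (8B, 8-aligned)
40..48  blocks  (8B, 8-aligned)
sizeof = 48, alignof = 8
data bytes 36, size 48 → padding 12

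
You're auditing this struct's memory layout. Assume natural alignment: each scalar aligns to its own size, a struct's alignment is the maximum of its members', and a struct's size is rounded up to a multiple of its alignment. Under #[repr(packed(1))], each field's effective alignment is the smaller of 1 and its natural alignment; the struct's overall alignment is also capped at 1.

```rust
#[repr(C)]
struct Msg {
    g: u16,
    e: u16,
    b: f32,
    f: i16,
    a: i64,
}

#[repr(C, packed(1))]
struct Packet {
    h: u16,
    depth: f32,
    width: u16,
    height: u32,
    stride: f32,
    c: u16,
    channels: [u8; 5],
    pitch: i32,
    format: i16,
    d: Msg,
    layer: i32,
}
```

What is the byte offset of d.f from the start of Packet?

37

Msg: 0..2  g  (2B, 2-aligned); 2..4  e  (2B, 2-aligned); 4..8  b  (4B, 4-aligned); 8..10  f  (2B, 2-aligned); 10..16  -- padding (6B); 16..24  a  (8B, 8-aligned); sizeof = 24, alignof = 8
0..2  h  (2B, 1-aligned)
2..6  depth  (4B, 1-aligned)
6..8  width  (2B, 1-aligned)
8..12  height  (4B, 1-aligned)
12..16  stride  (4B, 1-aligned)
16..18  c  (2B, 1-aligned)
18..23  channels  (5B, 1-aligned)
23..27  pitch  (4B, 1-aligned)
27..29  format  (2B, 1-aligned)
29..53  d  (24B, 1-aligned)
within Msg: f at 8
29 + 8 = 37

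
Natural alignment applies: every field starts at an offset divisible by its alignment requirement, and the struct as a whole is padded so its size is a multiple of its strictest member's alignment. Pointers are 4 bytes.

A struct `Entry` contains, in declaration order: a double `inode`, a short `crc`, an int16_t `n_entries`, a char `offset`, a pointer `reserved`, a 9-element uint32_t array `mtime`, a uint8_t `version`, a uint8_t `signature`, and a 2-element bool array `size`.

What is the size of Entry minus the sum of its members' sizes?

7

0..8  inode  (8B, 8-aligned)
8..10  crc  (2B, 2-aligned)
10..12  n_entries  (2B, 2-aligned)
12..13  offset  (1B, 1-aligned)
13..16  -- padding (3B)
16..20  reserved  (4B, 4-aligned)
20..56  mtime  (36B, 4-aligned)
56..57  version  (1B, 1-aligned)
57..58  signature  (1B, 1-aligned)
58..60  size  (2B, 1-aligned)
60..64  -- tail padding (4B)
sizeof = 64, alignof = 8
data bytes 57, size 64 → padding 7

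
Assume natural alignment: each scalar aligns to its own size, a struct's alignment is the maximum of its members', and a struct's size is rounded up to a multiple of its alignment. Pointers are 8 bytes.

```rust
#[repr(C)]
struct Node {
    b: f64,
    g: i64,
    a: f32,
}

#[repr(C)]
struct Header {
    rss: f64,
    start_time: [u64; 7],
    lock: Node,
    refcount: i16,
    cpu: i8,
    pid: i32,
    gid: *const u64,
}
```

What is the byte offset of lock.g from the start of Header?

Node: @0: b [8B, align 8] → 8; @8: g [8B, align 8] → 16; @16: a [4B, align 4] → 20; +4 tail pad (align 8); size 24, align 8
@0: rss [8B, align 8] → 8
@8: start_time [56B, align 8] → 64
@64: lock [24B, align 8] → 88
within Node: g at 8
64 + 8 = 72

72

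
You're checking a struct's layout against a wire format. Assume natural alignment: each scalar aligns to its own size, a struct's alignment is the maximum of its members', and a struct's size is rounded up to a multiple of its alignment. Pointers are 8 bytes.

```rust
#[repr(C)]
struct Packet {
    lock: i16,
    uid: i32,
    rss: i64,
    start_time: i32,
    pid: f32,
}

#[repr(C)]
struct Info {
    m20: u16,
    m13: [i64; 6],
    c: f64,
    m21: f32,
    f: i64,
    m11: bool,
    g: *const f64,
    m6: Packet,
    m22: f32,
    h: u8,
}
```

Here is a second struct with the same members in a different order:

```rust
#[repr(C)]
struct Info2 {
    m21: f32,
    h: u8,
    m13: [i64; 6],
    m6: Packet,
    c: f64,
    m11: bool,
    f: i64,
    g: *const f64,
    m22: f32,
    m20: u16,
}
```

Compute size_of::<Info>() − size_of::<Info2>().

8

Packet: 0..2  lock  (2B, 2-aligned); 2..4  -- padding (2B); 4..8  uid  (4B, 4-aligned); 8..16  rss  (8B, 8-aligned); 16..20  start_time  (4B, 4-aligned); 20..24  pid  (4B, 4-aligned); sizeof = 24, alignof = 8
0..2  m20  (2B, 2-aligned)
2..8  -- padding (6B)
8..56  m13  (48B, 8-aligned)
56..64  c  (8B, 8-aligned)
64..68  m21  (4B, 4-aligned)
68..72  -- padding (4B)
72..80  f  (8B, 8-aligned)
80..81  m11  (1B, 1-aligned)
81..88  -- padding (7B)
88..96  g  (8B, 8-aligned)
96..120  m6  (24B, 8-aligned)
120..124  m22  (4B, 4-aligned)
124..125  h  (1B, 1-aligned)
125..128  -- tail padding (3B)
sizeof = 128, alignof = 8
— Info2 —
0..4  m21  (4B, 4-aligned)
4..5  h  (1B, 1-aligned)
5..8  -- padding (3B)
8..56  m13  (48B, 8-aligned)
56..80  m6  (24B, 8-aligned)
80..88  c  (8B, 8-aligned)
88..89  m11  (1B, 1-aligned)
89..96  -- padding (7B)
96..104  f  (8B, 8-aligned)
104..112  g  (8B, 8-aligned)
112..116  m22  (4B, 4-aligned)
116..118  m20  (2B, 2-aligned)
118..120  -- tail padding (2B)
sizeof = 120, alignof = 8
128 − 120 = 8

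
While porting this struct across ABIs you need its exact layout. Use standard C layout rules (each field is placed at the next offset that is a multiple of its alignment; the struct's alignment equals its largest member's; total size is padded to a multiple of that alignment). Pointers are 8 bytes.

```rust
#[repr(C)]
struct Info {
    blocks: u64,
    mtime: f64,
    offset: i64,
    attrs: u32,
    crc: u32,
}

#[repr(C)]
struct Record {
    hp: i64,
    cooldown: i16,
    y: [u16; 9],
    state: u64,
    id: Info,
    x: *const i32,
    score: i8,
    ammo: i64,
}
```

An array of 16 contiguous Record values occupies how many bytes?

1536

Info: blocks at 0 (size 8, align 8) → ends 8; mtime at 8 (size 8, align 8) → ends 16; offset at 16 (size 8, align 8) → ends 24; attrs at 24 (size 4, align 4) → ends 28; crc at 28 (size 4, align 4) → ends 32; total 32 bytes, alignment 8
hp at 0 (size 8, align 8) → ends 8
cooldown at 8 (size 2, align 2) → ends 10
y at 10 (size 18, align 2) → ends 28
pad 4 to align 8 for state
state at 32 (size 8, align 8) → ends 40
id at 40 (size 32, align 8) → ends 72
x at 72 (size 8, align 8) → ends 80
score at 80 (size 1, align 1) → ends 81
pad 7 to align 8 for ammo
ammo at 88 (size 8, align 8) → ends 96
total 96 bytes, alignment 8
array of 16: 16 × 96 = 1536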